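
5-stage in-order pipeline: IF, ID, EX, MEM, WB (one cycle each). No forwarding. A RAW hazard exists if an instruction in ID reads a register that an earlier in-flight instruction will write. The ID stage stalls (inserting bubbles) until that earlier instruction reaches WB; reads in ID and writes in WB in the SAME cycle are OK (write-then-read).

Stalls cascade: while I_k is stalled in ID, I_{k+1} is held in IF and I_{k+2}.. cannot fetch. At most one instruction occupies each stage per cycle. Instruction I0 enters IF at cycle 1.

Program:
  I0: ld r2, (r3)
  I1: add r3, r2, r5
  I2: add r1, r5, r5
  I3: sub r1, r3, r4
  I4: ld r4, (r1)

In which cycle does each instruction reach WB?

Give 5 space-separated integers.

Answer: 5 8 9 11 14

Derivation:
I0 ld r2 <- r3: IF@1 ID@2 stall=0 (-) EX@3 MEM@4 WB@5
I1 add r3 <- r2,r5: IF@2 ID@3 stall=2 (RAW on I0.r2 (WB@5)) EX@6 MEM@7 WB@8
I2 add r1 <- r5,r5: IF@3 ID@6 stall=0 (-) EX@7 MEM@8 WB@9
I3 sub r1 <- r3,r4: IF@6 ID@7 stall=1 (RAW on I1.r3 (WB@8)) EX@9 MEM@10 WB@11
I4 ld r4 <- r1: IF@7 ID@9 stall=2 (RAW on I3.r1 (WB@11)) EX@12 MEM@13 WB@14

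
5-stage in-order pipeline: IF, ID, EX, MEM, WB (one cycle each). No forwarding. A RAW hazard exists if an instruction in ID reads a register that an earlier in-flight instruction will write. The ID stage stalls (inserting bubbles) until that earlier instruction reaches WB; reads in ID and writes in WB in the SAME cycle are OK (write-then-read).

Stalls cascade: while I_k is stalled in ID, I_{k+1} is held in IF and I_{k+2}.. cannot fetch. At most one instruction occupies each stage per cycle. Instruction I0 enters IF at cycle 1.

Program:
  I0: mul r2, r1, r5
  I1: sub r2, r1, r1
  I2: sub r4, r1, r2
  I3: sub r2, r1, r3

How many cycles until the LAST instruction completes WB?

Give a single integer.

Answer: 10

Derivation:
I0 mul r2 <- r1,r5: IF@1 ID@2 stall=0 (-) EX@3 MEM@4 WB@5
I1 sub r2 <- r1,r1: IF@2 ID@3 stall=0 (-) EX@4 MEM@5 WB@6
I2 sub r4 <- r1,r2: IF@3 ID@4 stall=2 (RAW on I1.r2 (WB@6)) EX@7 MEM@8 WB@9
I3 sub r2 <- r1,r3: IF@4 ID@7 stall=0 (-) EX@8 MEM@9 WB@10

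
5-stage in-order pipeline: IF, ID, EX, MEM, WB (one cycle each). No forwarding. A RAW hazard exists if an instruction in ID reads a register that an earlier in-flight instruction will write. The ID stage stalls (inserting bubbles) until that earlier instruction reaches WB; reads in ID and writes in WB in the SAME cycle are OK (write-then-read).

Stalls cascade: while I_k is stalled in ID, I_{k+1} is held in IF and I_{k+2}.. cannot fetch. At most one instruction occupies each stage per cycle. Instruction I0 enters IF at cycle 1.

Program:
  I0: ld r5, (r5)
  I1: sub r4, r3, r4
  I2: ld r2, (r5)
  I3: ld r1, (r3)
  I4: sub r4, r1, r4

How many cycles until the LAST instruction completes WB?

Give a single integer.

Answer: 12

Derivation:
I0 ld r5 <- r5: IF@1 ID@2 stall=0 (-) EX@3 MEM@4 WB@5
I1 sub r4 <- r3,r4: IF@2 ID@3 stall=0 (-) EX@4 MEM@5 WB@6
I2 ld r2 <- r5: IF@3 ID@4 stall=1 (RAW on I0.r5 (WB@5)) EX@6 MEM@7 WB@8
I3 ld r1 <- r3: IF@4 ID@6 stall=0 (-) EX@7 MEM@8 WB@9
I4 sub r4 <- r1,r4: IF@6 ID@7 stall=2 (RAW on I3.r1 (WB@9)) EX@10 MEM@11 WB@12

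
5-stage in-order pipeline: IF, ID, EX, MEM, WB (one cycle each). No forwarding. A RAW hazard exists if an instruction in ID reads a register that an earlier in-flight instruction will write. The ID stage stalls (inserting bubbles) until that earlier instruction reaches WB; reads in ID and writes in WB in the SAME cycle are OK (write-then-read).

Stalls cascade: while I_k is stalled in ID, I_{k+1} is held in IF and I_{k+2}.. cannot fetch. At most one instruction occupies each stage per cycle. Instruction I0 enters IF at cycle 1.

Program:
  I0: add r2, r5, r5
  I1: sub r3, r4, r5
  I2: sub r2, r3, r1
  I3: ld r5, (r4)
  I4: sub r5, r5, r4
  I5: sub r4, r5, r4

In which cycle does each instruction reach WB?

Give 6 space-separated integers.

Answer: 5 6 9 10 13 16

Derivation:
I0 add r2 <- r5,r5: IF@1 ID@2 stall=0 (-) EX@3 MEM@4 WB@5
I1 sub r3 <- r4,r5: IF@2 ID@3 stall=0 (-) EX@4 MEM@5 WB@6
I2 sub r2 <- r3,r1: IF@3 ID@4 stall=2 (RAW on I1.r3 (WB@6)) EX@7 MEM@8 WB@9
I3 ld r5 <- r4: IF@4 ID@7 stall=0 (-) EX@8 MEM@9 WB@10
I4 sub r5 <- r5,r4: IF@7 ID@8 stall=2 (RAW on I3.r5 (WB@10)) EX@11 MEM@12 WB@13
I5 sub r4 <- r5,r4: IF@8 ID@11 stall=2 (RAW on I4.r5 (WB@13)) EX@14 MEM@15 WB@16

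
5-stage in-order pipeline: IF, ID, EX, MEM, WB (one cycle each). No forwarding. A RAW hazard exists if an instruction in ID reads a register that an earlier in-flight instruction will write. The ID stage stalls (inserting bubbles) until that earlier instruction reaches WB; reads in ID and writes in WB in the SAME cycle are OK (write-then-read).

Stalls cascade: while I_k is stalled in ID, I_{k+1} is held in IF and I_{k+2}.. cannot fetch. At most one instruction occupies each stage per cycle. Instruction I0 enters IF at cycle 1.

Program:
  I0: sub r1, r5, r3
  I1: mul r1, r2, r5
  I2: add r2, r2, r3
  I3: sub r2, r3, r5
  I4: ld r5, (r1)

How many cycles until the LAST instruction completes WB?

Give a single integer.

I0 sub r1 <- r5,r3: IF@1 ID@2 stall=0 (-) EX@3 MEM@4 WB@5
I1 mul r1 <- r2,r5: IF@2 ID@3 stall=0 (-) EX@4 MEM@5 WB@6
I2 add r2 <- r2,r3: IF@3 ID@4 stall=0 (-) EX@5 MEM@6 WB@7
I3 sub r2 <- r3,r5: IF@4 ID@5 stall=0 (-) EX@6 MEM@7 WB@8
I4 ld r5 <- r1: IF@5 ID@6 stall=0 (-) EX@7 MEM@8 WB@9

Answer: 9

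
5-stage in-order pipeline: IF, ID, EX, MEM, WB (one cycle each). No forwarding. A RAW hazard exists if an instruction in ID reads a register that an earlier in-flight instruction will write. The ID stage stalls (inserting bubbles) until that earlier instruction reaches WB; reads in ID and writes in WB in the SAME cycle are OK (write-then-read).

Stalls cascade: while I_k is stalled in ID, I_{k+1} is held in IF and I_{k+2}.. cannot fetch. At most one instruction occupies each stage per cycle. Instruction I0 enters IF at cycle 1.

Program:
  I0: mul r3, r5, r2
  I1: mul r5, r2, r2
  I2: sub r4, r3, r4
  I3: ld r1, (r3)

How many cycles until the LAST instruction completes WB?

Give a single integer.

I0 mul r3 <- r5,r2: IF@1 ID@2 stall=0 (-) EX@3 MEM@4 WB@5
I1 mul r5 <- r2,r2: IF@2 ID@3 stall=0 (-) EX@4 MEM@5 WB@6
I2 sub r4 <- r3,r4: IF@3 ID@4 stall=1 (RAW on I0.r3 (WB@5)) EX@6 MEM@7 WB@8
I3 ld r1 <- r3: IF@4 ID@6 stall=0 (-) EX@7 MEM@8 WB@9

Answer: 9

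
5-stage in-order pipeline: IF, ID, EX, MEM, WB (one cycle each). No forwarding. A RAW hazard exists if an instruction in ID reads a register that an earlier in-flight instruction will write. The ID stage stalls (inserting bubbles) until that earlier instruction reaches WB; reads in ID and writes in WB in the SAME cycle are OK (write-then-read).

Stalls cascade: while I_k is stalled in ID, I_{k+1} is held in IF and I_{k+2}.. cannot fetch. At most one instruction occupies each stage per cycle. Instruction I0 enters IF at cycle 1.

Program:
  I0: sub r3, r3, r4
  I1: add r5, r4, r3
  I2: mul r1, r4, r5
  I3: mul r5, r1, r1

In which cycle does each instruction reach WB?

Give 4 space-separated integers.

Answer: 5 8 11 14

Derivation:
I0 sub r3 <- r3,r4: IF@1 ID@2 stall=0 (-) EX@3 MEM@4 WB@5
I1 add r5 <- r4,r3: IF@2 ID@3 stall=2 (RAW on I0.r3 (WB@5)) EX@6 MEM@7 WB@8
I2 mul r1 <- r4,r5: IF@3 ID@6 stall=2 (RAW on I1.r5 (WB@8)) EX@9 MEM@10 WB@11
I3 mul r5 <- r1,r1: IF@6 ID@9 stall=2 (RAW on I2.r1 (WB@11)) EX@12 MEM@13 WB@14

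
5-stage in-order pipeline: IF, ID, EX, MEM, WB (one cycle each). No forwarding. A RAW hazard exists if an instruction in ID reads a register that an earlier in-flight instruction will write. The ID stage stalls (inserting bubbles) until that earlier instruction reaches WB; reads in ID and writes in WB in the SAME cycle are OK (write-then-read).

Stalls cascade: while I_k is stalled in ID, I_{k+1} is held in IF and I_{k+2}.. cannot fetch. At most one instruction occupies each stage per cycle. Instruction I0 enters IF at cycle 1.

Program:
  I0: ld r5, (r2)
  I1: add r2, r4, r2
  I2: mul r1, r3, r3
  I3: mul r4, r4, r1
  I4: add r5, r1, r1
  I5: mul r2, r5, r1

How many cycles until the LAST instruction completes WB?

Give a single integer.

I0 ld r5 <- r2: IF@1 ID@2 stall=0 (-) EX@3 MEM@4 WB@5
I1 add r2 <- r4,r2: IF@2 ID@3 stall=0 (-) EX@4 MEM@5 WB@6
I2 mul r1 <- r3,r3: IF@3 ID@4 stall=0 (-) EX@5 MEM@6 WB@7
I3 mul r4 <- r4,r1: IF@4 ID@5 stall=2 (RAW on I2.r1 (WB@7)) EX@8 MEM@9 WB@10
I4 add r5 <- r1,r1: IF@5 ID@8 stall=0 (-) EX@9 MEM@10 WB@11
I5 mul r2 <- r5,r1: IF@8 ID@9 stall=2 (RAW on I4.r5 (WB@11)) EX@12 MEM@13 WB@14

Answer: 14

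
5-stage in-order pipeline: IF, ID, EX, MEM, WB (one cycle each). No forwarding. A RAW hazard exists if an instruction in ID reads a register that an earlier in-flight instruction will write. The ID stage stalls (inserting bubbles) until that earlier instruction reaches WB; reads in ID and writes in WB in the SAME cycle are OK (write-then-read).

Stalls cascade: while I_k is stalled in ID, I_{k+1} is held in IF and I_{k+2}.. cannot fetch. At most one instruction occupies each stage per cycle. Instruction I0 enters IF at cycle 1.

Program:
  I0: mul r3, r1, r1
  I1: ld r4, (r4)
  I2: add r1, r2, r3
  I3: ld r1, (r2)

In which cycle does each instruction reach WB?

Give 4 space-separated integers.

I0 mul r3 <- r1,r1: IF@1 ID@2 stall=0 (-) EX@3 MEM@4 WB@5
I1 ld r4 <- r4: IF@2 ID@3 stall=0 (-) EX@4 MEM@5 WB@6
I2 add r1 <- r2,r3: IF@3 ID@4 stall=1 (RAW on I0.r3 (WB@5)) EX@6 MEM@7 WB@8
I3 ld r1 <- r2: IF@4 ID@6 stall=0 (-) EX@7 MEM@8 WB@9

Answer: 5 6 8 9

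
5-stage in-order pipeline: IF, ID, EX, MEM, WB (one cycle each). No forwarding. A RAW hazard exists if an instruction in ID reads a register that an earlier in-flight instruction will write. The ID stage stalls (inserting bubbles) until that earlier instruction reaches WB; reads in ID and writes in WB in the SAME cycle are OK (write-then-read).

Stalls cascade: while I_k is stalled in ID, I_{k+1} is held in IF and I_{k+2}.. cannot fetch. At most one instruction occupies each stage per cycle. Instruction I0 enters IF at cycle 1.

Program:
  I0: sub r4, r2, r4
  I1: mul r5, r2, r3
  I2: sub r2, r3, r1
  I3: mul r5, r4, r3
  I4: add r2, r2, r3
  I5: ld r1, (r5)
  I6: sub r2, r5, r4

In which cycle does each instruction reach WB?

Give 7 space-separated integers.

Answer: 5 6 7 8 10 11 12

Derivation:
I0 sub r4 <- r2,r4: IF@1 ID@2 stall=0 (-) EX@3 MEM@4 WB@5
I1 mul r5 <- r2,r3: IF@2 ID@3 stall=0 (-) EX@4 MEM@5 WB@6
I2 sub r2 <- r3,r1: IF@3 ID@4 stall=0 (-) EX@5 MEM@6 WB@7
I3 mul r5 <- r4,r3: IF@4 ID@5 stall=0 (-) EX@6 MEM@7 WB@8
I4 add r2 <- r2,r3: IF@5 ID@6 stall=1 (RAW on I2.r2 (WB@7)) EX@8 MEM@9 WB@10
I5 ld r1 <- r5: IF@6 ID@8 stall=0 (-) EX@9 MEM@10 WB@11
I6 sub r2 <- r5,r4: IF@8 ID@9 stall=0 (-) EX@10 MEM@11 WB@12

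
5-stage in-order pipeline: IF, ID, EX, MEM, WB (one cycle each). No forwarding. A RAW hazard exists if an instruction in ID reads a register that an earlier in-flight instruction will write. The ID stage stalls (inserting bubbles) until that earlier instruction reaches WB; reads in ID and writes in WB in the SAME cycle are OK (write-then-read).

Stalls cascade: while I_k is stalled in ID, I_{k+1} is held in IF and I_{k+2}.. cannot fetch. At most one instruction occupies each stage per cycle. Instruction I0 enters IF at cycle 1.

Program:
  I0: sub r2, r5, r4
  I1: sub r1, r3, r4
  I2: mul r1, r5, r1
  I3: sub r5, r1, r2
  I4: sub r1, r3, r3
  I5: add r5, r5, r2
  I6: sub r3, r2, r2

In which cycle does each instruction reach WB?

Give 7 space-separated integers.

I0 sub r2 <- r5,r4: IF@1 ID@2 stall=0 (-) EX@3 MEM@4 WB@5
I1 sub r1 <- r3,r4: IF@2 ID@3 stall=0 (-) EX@4 MEM@5 WB@6
I2 mul r1 <- r5,r1: IF@3 ID@4 stall=2 (RAW on I1.r1 (WB@6)) EX@7 MEM@8 WB@9
I3 sub r5 <- r1,r2: IF@4 ID@7 stall=2 (RAW on I2.r1 (WB@9)) EX@10 MEM@11 WB@12
I4 sub r1 <- r3,r3: IF@7 ID@10 stall=0 (-) EX@11 MEM@12 WB@13
I5 add r5 <- r5,r2: IF@10 ID@11 stall=1 (RAW on I3.r5 (WB@12)) EX@13 MEM@14 WB@15
I6 sub r3 <- r2,r2: IF@11 ID@13 stall=0 (-) EX@14 MEM@15 WB@16

Answer: 5 6 9 12 13 15 16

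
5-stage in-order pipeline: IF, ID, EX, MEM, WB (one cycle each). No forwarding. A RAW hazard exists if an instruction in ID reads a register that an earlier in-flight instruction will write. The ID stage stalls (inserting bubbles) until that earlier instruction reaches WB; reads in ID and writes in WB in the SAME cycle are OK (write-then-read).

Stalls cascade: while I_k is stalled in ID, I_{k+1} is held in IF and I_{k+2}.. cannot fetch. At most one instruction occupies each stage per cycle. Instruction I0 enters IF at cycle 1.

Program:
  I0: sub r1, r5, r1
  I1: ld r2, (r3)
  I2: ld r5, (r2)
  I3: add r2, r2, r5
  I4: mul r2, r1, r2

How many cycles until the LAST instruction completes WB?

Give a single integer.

Answer: 15

Derivation:
I0 sub r1 <- r5,r1: IF@1 ID@2 stall=0 (-) EX@3 MEM@4 WB@5
I1 ld r2 <- r3: IF@2 ID@3 stall=0 (-) EX@4 MEM@5 WB@6
I2 ld r5 <- r2: IF@3 ID@4 stall=2 (RAW on I1.r2 (WB@6)) EX@7 MEM@8 WB@9
I3 add r2 <- r2,r5: IF@4 ID@7 stall=2 (RAW on I2.r5 (WB@9)) EX@10 MEM@11 WB@12
I4 mul r2 <- r1,r2: IF@7 ID@10 stall=2 (RAW on I3.r2 (WB@12)) EX@13 MEM@14 WB@15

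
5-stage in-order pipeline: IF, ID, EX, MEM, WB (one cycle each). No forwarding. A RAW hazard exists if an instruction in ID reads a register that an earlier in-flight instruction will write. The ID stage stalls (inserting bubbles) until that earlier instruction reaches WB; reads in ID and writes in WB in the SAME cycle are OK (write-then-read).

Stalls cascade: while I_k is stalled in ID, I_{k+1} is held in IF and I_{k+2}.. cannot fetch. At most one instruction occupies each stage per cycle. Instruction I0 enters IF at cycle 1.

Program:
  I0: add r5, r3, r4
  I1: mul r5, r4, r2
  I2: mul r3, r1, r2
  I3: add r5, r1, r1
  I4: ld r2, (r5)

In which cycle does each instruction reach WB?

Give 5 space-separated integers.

Answer: 5 6 7 8 11

Derivation:
I0 add r5 <- r3,r4: IF@1 ID@2 stall=0 (-) EX@3 MEM@4 WB@5
I1 mul r5 <- r4,r2: IF@2 ID@3 stall=0 (-) EX@4 MEM@5 WB@6
I2 mul r3 <- r1,r2: IF@3 ID@4 stall=0 (-) EX@5 MEM@6 WB@7
I3 add r5 <- r1,r1: IF@4 ID@5 stall=0 (-) EX@6 MEM@7 WB@8
I4 ld r2 <- r5: IF@5 ID@6 stall=2 (RAW on I3.r5 (WB@8)) EX@9 MEM@10 WB@11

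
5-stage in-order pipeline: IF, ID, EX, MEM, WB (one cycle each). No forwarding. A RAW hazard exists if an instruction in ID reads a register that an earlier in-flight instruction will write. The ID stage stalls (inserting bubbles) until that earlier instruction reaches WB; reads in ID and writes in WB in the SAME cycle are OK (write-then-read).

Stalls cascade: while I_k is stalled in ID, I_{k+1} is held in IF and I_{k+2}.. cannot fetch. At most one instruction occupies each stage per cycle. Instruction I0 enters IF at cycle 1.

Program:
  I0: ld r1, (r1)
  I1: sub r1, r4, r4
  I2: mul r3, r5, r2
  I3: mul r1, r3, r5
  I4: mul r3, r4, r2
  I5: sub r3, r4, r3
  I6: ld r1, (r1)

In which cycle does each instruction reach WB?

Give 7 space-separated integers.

I0 ld r1 <- r1: IF@1 ID@2 stall=0 (-) EX@3 MEM@4 WB@5
I1 sub r1 <- r4,r4: IF@2 ID@3 stall=0 (-) EX@4 MEM@5 WB@6
I2 mul r3 <- r5,r2: IF@3 ID@4 stall=0 (-) EX@5 MEM@6 WB@7
I3 mul r1 <- r3,r5: IF@4 ID@5 stall=2 (RAW on I2.r3 (WB@7)) EX@8 MEM@9 WB@10
I4 mul r3 <- r4,r2: IF@5 ID@8 stall=0 (-) EX@9 MEM@10 WB@11
I5 sub r3 <- r4,r3: IF@8 ID@9 stall=2 (RAW on I4.r3 (WB@11)) EX@12 MEM@13 WB@14
I6 ld r1 <- r1: IF@9 ID@12 stall=0 (-) EX@13 MEM@14 WB@15

Answer: 5 6 7 10 11 14 15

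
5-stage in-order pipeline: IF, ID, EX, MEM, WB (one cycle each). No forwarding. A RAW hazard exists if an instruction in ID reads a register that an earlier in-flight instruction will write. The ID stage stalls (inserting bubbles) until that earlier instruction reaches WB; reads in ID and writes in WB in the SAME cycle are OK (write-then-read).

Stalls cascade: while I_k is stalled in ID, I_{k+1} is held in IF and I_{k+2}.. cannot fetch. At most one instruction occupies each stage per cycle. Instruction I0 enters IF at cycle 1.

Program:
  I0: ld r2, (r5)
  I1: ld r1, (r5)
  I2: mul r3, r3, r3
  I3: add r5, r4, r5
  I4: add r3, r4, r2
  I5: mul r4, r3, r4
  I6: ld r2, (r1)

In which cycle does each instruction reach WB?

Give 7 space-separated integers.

Answer: 5 6 7 8 9 12 13

Derivation:
I0 ld r2 <- r5: IF@1 ID@2 stall=0 (-) EX@3 MEM@4 WB@5
I1 ld r1 <- r5: IF@2 ID@3 stall=0 (-) EX@4 MEM@5 WB@6
I2 mul r3 <- r3,r3: IF@3 ID@4 stall=0 (-) EX@5 MEM@6 WB@7
I3 add r5 <- r4,r5: IF@4 ID@5 stall=0 (-) EX@6 MEM@7 WB@8
I4 add r3 <- r4,r2: IF@5 ID@6 stall=0 (-) EX@7 MEM@8 WB@9
I5 mul r4 <- r3,r4: IF@6 ID@7 stall=2 (RAW on I4.r3 (WB@9)) EX@10 MEM@11 WB@12
I6 ld r2 <- r1: IF@7 ID@10 stall=0 (-) EX@11 MEM@12 WB@13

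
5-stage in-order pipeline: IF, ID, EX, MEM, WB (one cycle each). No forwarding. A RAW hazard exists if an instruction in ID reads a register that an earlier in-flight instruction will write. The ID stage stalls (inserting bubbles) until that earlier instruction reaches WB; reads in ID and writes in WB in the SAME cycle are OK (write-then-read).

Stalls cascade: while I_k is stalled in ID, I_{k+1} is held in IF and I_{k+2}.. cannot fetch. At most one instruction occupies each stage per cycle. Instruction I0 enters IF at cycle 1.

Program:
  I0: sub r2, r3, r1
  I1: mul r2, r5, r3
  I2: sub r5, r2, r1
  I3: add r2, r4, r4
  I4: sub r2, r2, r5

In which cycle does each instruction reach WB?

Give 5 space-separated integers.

Answer: 5 6 9 10 13

Derivation:
I0 sub r2 <- r3,r1: IF@1 ID@2 stall=0 (-) EX@3 MEM@4 WB@5
I1 mul r2 <- r5,r3: IF@2 ID@3 stall=0 (-) EX@4 MEM@5 WB@6
I2 sub r5 <- r2,r1: IF@3 ID@4 stall=2 (RAW on I1.r2 (WB@6)) EX@7 MEM@8 WB@9
I3 add r2 <- r4,r4: IF@4 ID@7 stall=0 (-) EX@8 MEM@9 WB@10
I4 sub r2 <- r2,r5: IF@7 ID@8 stall=2 (RAW on I3.r2 (WB@10)) EX@11 MEM@12 WB@13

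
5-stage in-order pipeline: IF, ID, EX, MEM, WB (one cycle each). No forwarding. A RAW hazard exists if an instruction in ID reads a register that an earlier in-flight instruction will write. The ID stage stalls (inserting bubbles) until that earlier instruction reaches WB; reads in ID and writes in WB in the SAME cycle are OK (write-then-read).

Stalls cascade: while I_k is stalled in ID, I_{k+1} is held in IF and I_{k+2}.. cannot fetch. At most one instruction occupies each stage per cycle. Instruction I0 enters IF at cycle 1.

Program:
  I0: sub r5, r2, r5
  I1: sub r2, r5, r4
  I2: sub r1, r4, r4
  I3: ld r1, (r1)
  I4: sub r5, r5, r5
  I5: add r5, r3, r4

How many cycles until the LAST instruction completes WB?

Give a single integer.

Answer: 14

Derivation:
I0 sub r5 <- r2,r5: IF@1 ID@2 stall=0 (-) EX@3 MEM@4 WB@5
I1 sub r2 <- r5,r4: IF@2 ID@3 stall=2 (RAW on I0.r5 (WB@5)) EX@6 MEM@7 WB@8
I2 sub r1 <- r4,r4: IF@3 ID@6 stall=0 (-) EX@7 MEM@8 WB@9
I3 ld r1 <- r1: IF@6 ID@7 stall=2 (RAW on I2.r1 (WB@9)) EX@10 MEM@11 WB@12
I4 sub r5 <- r5,r5: IF@7 ID@10 stall=0 (-) EX@11 MEM@12 WB@13
I5 add r5 <- r3,r4: IF@10 ID@11 stall=0 (-) EX@12 MEM@13 WB@14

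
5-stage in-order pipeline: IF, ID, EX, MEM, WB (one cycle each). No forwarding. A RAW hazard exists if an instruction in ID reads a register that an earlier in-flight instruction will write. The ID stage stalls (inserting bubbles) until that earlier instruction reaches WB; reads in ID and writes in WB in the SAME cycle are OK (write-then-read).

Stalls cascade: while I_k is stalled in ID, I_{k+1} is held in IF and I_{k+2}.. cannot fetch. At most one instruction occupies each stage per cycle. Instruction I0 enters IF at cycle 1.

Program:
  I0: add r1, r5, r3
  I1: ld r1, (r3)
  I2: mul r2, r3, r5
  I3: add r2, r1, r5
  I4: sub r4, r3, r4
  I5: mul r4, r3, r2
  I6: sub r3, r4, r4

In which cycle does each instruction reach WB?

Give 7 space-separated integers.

Answer: 5 6 7 9 10 12 15

Derivation:
I0 add r1 <- r5,r3: IF@1 ID@2 stall=0 (-) EX@3 MEM@4 WB@5
I1 ld r1 <- r3: IF@2 ID@3 stall=0 (-) EX@4 MEM@5 WB@6
I2 mul r2 <- r3,r5: IF@3 ID@4 stall=0 (-) EX@5 MEM@6 WB@7
I3 add r2 <- r1,r5: IF@4 ID@5 stall=1 (RAW on I1.r1 (WB@6)) EX@7 MEM@8 WB@9
I4 sub r4 <- r3,r4: IF@5 ID@7 stall=0 (-) EX@8 MEM@9 WB@10
I5 mul r4 <- r3,r2: IF@7 ID@8 stall=1 (RAW on I3.r2 (WB@9)) EX@10 MEM@11 WB@12
I6 sub r3 <- r4,r4: IF@8 ID@10 stall=2 (RAW on I5.r4 (WB@12)) EX@13 MEM@14 WB@15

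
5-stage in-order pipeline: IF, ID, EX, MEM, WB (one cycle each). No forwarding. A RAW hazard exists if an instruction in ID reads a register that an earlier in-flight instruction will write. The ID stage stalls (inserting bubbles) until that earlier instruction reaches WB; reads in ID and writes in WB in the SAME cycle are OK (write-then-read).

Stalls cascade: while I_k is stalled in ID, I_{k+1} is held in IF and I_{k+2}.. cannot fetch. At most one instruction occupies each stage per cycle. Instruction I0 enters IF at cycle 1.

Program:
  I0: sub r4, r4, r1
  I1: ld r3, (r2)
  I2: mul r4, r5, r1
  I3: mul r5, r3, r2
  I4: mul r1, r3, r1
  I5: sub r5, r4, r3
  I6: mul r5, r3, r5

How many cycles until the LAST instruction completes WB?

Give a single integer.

I0 sub r4 <- r4,r1: IF@1 ID@2 stall=0 (-) EX@3 MEM@4 WB@5
I1 ld r3 <- r2: IF@2 ID@3 stall=0 (-) EX@4 MEM@5 WB@6
I2 mul r4 <- r5,r1: IF@3 ID@4 stall=0 (-) EX@5 MEM@6 WB@7
I3 mul r5 <- r3,r2: IF@4 ID@5 stall=1 (RAW on I1.r3 (WB@6)) EX@7 MEM@8 WB@9
I4 mul r1 <- r3,r1: IF@5 ID@7 stall=0 (-) EX@8 MEM@9 WB@10
I5 sub r5 <- r4,r3: IF@7 ID@8 stall=0 (-) EX@9 MEM@10 WB@11
I6 mul r5 <- r3,r5: IF@8 ID@9 stall=2 (RAW on I5.r5 (WB@11)) EX@12 MEM@13 WB@14

Answer: 14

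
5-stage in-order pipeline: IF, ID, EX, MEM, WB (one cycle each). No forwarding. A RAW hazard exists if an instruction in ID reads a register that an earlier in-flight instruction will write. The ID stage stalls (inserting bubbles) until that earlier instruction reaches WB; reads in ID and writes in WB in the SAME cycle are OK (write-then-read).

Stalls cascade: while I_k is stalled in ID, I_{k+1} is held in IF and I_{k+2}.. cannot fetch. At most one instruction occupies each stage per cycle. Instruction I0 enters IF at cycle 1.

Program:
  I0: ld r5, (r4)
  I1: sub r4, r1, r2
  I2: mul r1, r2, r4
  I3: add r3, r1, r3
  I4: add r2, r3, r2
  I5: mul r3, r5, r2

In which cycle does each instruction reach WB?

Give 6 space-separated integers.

I0 ld r5 <- r4: IF@1 ID@2 stall=0 (-) EX@3 MEM@4 WB@5
I1 sub r4 <- r1,r2: IF@2 ID@3 stall=0 (-) EX@4 MEM@5 WB@6
I2 mul r1 <- r2,r4: IF@3 ID@4 stall=2 (RAW on I1.r4 (WB@6)) EX@7 MEM@8 WB@9
I3 add r3 <- r1,r3: IF@4 ID@7 stall=2 (RAW on I2.r1 (WB@9)) EX@10 MEM@11 WB@12
I4 add r2 <- r3,r2: IF@7 ID@10 stall=2 (RAW on I3.r3 (WB@12)) EX@13 MEM@14 WB@15
I5 mul r3 <- r5,r2: IF@10 ID@13 stall=2 (RAW on I4.r2 (WB@15)) EX@16 MEM@17 WB@18

Answer: 5 6 9 12 15 18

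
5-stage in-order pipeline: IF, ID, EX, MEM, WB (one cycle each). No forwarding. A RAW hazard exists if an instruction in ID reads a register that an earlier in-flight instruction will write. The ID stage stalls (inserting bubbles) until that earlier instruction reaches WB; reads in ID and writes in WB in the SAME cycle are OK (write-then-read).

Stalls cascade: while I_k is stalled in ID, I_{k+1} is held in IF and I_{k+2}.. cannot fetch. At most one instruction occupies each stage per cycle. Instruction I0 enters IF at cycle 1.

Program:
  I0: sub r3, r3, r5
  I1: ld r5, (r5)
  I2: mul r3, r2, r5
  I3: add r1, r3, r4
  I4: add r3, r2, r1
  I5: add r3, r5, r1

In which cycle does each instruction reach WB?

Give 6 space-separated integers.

I0 sub r3 <- r3,r5: IF@1 ID@2 stall=0 (-) EX@3 MEM@4 WB@5
I1 ld r5 <- r5: IF@2 ID@3 stall=0 (-) EX@4 MEM@5 WB@6
I2 mul r3 <- r2,r5: IF@3 ID@4 stall=2 (RAW on I1.r5 (WB@6)) EX@7 MEM@8 WB@9
I3 add r1 <- r3,r4: IF@4 ID@7 stall=2 (RAW on I2.r3 (WB@9)) EX@10 MEM@11 WB@12
I4 add r3 <- r2,r1: IF@7 ID@10 stall=2 (RAW on I3.r1 (WB@12)) EX@13 MEM@14 WB@15
I5 add r3 <- r5,r1: IF@10 ID@13 stall=0 (-) EX@14 MEM@15 WB@16

Answer: 5 6 9 12 15 16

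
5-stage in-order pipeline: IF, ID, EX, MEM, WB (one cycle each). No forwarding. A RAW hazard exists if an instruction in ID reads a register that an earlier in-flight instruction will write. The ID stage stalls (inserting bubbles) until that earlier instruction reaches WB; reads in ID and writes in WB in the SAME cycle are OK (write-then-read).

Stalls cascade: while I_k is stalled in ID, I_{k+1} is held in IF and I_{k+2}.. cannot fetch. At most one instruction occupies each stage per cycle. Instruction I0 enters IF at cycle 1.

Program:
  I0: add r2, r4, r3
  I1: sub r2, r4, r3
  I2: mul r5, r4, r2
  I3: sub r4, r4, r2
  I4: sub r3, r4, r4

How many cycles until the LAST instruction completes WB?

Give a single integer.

Answer: 13

Derivation:
I0 add r2 <- r4,r3: IF@1 ID@2 stall=0 (-) EX@3 MEM@4 WB@5
I1 sub r2 <- r4,r3: IF@2 ID@3 stall=0 (-) EX@4 MEM@5 WB@6
I2 mul r5 <- r4,r2: IF@3 ID@4 stall=2 (RAW on I1.r2 (WB@6)) EX@7 MEM@8 WB@9
I3 sub r4 <- r4,r2: IF@4 ID@7 stall=0 (-) EX@8 MEM@9 WB@10
I4 sub r3 <- r4,r4: IF@7 ID@8 stall=2 (RAW on I3.r4 (WB@10)) EX@11 MEM@12 WB@13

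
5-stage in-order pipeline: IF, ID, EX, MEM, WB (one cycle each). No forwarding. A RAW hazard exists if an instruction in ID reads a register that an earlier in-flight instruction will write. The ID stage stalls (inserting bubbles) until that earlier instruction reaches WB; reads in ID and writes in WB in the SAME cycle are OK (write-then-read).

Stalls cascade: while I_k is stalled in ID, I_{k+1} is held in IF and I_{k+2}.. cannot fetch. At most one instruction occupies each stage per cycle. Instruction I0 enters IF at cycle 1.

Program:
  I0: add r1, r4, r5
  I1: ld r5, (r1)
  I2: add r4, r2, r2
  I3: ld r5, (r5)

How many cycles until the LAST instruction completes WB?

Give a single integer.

Answer: 11

Derivation:
I0 add r1 <- r4,r5: IF@1 ID@2 stall=0 (-) EX@3 MEM@4 WB@5
I1 ld r5 <- r1: IF@2 ID@3 stall=2 (RAW on I0.r1 (WB@5)) EX@6 MEM@7 WB@8
I2 add r4 <- r2,r2: IF@3 ID@6 stall=0 (-) EX@7 MEM@8 WB@9
I3 ld r5 <- r5: IF@6 ID@7 stall=1 (RAW on I1.r5 (WB@8)) EX@9 MEM@10 WB@11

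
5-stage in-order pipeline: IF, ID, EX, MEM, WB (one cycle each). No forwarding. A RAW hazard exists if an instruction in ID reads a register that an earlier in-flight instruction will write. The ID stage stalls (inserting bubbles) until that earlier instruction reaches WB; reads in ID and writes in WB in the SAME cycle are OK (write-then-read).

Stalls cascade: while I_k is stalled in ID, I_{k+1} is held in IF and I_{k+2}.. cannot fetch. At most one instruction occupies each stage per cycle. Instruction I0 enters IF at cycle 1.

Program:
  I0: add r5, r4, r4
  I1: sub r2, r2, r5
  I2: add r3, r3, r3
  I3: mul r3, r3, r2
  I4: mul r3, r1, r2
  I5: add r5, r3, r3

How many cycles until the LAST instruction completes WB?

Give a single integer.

Answer: 16

Derivation:
I0 add r5 <- r4,r4: IF@1 ID@2 stall=0 (-) EX@3 MEM@4 WB@5
I1 sub r2 <- r2,r5: IF@2 ID@3 stall=2 (RAW on I0.r5 (WB@5)) EX@6 MEM@7 WB@8
I2 add r3 <- r3,r3: IF@3 ID@6 stall=0 (-) EX@7 MEM@8 WB@9
I3 mul r3 <- r3,r2: IF@6 ID@7 stall=2 (RAW on I2.r3 (WB@9)) EX@10 MEM@11 WB@12
I4 mul r3 <- r1,r2: IF@7 ID@10 stall=0 (-) EX@11 MEM@12 WB@13
I5 add r5 <- r3,r3: IF@10 ID@11 stall=2 (RAW on I4.r3 (WB@13)) EX@14 MEM@15 WB@16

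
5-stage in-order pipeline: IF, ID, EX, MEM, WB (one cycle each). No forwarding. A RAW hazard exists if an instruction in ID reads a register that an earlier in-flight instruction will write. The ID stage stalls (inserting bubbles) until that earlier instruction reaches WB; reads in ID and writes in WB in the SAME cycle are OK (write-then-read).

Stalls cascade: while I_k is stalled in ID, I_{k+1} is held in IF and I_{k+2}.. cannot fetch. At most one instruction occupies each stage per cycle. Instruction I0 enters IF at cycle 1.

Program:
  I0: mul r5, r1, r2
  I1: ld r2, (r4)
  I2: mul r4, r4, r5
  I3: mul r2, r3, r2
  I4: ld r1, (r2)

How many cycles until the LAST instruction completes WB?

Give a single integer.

I0 mul r5 <- r1,r2: IF@1 ID@2 stall=0 (-) EX@3 MEM@4 WB@5
I1 ld r2 <- r4: IF@2 ID@3 stall=0 (-) EX@4 MEM@5 WB@6
I2 mul r4 <- r4,r5: IF@3 ID@4 stall=1 (RAW on I0.r5 (WB@5)) EX@6 MEM@7 WB@8
I3 mul r2 <- r3,r2: IF@4 ID@6 stall=0 (-) EX@7 MEM@8 WB@9
I4 ld r1 <- r2: IF@6 ID@7 stall=2 (RAW on I3.r2 (WB@9)) EX@10 MEM@11 WB@12

Answer: 12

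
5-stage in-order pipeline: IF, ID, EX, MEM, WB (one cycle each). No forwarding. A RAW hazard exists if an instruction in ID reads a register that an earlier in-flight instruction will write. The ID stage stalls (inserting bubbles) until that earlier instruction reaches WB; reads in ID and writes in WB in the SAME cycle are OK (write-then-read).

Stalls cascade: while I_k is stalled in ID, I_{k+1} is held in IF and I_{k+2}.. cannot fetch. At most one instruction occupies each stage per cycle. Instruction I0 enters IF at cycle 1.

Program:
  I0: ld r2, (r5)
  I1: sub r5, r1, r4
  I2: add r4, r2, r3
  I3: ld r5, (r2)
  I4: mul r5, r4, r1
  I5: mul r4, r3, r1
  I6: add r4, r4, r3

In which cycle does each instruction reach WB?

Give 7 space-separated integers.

I0 ld r2 <- r5: IF@1 ID@2 stall=0 (-) EX@3 MEM@4 WB@5
I1 sub r5 <- r1,r4: IF@2 ID@3 stall=0 (-) EX@4 MEM@5 WB@6
I2 add r4 <- r2,r3: IF@3 ID@4 stall=1 (RAW on I0.r2 (WB@5)) EX@6 MEM@7 WB@8
I3 ld r5 <- r2: IF@4 ID@6 stall=0 (-) EX@7 MEM@8 WB@9
I4 mul r5 <- r4,r1: IF@6 ID@7 stall=1 (RAW on I2.r4 (WB@8)) EX@9 MEM@10 WB@11
I5 mul r4 <- r3,r1: IF@7 ID@9 stall=0 (-) EX@10 MEM@11 WB@12
I6 add r4 <- r4,r3: IF@9 ID@10 stall=2 (RAW on I5.r4 (WB@12)) EX@13 MEM@14 WB@15

Answer: 5 6 8 9 11 12 15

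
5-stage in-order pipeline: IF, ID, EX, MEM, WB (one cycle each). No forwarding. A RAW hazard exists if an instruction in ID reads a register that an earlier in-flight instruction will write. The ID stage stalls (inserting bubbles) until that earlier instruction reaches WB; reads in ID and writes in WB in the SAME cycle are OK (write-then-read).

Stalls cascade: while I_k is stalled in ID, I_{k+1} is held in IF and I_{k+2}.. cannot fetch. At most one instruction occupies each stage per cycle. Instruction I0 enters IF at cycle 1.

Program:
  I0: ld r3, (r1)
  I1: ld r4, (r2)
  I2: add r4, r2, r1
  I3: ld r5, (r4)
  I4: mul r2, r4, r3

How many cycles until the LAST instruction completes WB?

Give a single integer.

I0 ld r3 <- r1: IF@1 ID@2 stall=0 (-) EX@3 MEM@4 WB@5
I1 ld r4 <- r2: IF@2 ID@3 stall=0 (-) EX@4 MEM@5 WB@6
I2 add r4 <- r2,r1: IF@3 ID@4 stall=0 (-) EX@5 MEM@6 WB@7
I3 ld r5 <- r4: IF@4 ID@5 stall=2 (RAW on I2.r4 (WB@7)) EX@8 MEM@9 WB@10
I4 mul r2 <- r4,r3: IF@5 ID@8 stall=0 (-) EX@9 MEM@10 WB@11

Answer: 11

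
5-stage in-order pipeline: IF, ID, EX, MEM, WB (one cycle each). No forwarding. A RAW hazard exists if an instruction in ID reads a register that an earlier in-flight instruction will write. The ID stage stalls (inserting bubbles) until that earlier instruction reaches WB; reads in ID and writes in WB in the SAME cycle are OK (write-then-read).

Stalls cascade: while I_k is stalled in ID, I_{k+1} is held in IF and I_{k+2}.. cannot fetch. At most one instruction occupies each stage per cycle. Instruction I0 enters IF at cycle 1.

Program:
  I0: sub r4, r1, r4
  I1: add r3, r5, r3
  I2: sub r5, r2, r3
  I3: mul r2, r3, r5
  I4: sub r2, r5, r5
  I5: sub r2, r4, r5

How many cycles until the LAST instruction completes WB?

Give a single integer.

Answer: 14

Derivation:
I0 sub r4 <- r1,r4: IF@1 ID@2 stall=0 (-) EX@3 MEM@4 WB@5
I1 add r3 <- r5,r3: IF@2 ID@3 stall=0 (-) EX@4 MEM@5 WB@6
I2 sub r5 <- r2,r3: IF@3 ID@4 stall=2 (RAW on I1.r3 (WB@6)) EX@7 MEM@8 WB@9
I3 mul r2 <- r3,r5: IF@4 ID@7 stall=2 (RAW on I2.r5 (WB@9)) EX@10 MEM@11 WB@12
I4 sub r2 <- r5,r5: IF@7 ID@10 stall=0 (-) EX@11 MEM@12 WB@13
I5 sub r2 <- r4,r5: IF@10 ID@11 stall=0 (-) EX@12 MEM@13 WB@14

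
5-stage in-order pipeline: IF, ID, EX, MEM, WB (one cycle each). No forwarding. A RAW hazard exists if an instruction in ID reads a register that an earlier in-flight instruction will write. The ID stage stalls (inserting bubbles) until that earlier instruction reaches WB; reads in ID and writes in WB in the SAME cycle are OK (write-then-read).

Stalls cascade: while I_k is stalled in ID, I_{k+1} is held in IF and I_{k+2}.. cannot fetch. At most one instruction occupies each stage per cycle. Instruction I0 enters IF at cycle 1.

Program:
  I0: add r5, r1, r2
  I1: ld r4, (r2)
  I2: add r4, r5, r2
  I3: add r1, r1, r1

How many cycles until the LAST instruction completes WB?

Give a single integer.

I0 add r5 <- r1,r2: IF@1 ID@2 stall=0 (-) EX@3 MEM@4 WB@5
I1 ld r4 <- r2: IF@2 ID@3 stall=0 (-) EX@4 MEM@5 WB@6
I2 add r4 <- r5,r2: IF@3 ID@4 stall=1 (RAW on I0.r5 (WB@5)) EX@6 MEM@7 WB@8
I3 add r1 <- r1,r1: IF@4 ID@6 stall=0 (-) EX@7 MEM@8 WB@9

Answer: 9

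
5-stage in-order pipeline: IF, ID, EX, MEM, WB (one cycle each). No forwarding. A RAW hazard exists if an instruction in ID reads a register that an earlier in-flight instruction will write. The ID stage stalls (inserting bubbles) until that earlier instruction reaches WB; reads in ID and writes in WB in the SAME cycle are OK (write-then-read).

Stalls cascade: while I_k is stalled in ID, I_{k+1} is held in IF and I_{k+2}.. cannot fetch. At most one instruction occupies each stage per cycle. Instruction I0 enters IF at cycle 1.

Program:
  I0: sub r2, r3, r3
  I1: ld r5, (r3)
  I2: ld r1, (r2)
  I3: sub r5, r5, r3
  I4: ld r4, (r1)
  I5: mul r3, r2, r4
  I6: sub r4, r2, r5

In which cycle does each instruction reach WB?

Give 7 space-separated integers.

Answer: 5 6 8 9 11 14 15

Derivation:
I0 sub r2 <- r3,r3: IF@1 ID@2 stall=0 (-) EX@3 MEM@4 WB@5
I1 ld r5 <- r3: IF@2 ID@3 stall=0 (-) EX@4 MEM@5 WB@6
I2 ld r1 <- r2: IF@3 ID@4 stall=1 (RAW on I0.r2 (WB@5)) EX@6 MEM@7 WB@8
I3 sub r5 <- r5,r3: IF@4 ID@6 stall=0 (-) EX@7 MEM@8 WB@9
I4 ld r4 <- r1: IF@6 ID@7 stall=1 (RAW on I2.r1 (WB@8)) EX@9 MEM@10 WB@11
I5 mul r3 <- r2,r4: IF@7 ID@9 stall=2 (RAW on I4.r4 (WB@11)) EX@12 MEM@13 WB@14
I6 sub r4 <- r2,r5: IF@9 ID@12 stall=0 (-) EX@13 MEM@14 WB@15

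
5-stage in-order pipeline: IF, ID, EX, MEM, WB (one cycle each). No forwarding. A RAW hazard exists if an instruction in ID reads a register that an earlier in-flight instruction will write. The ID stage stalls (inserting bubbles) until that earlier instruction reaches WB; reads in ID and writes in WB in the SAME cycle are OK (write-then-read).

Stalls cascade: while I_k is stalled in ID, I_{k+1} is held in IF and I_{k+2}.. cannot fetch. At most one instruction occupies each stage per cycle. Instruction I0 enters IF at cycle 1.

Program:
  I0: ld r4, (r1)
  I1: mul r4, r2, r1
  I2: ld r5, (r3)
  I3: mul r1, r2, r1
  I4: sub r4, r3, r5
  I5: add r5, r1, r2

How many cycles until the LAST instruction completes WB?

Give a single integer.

Answer: 11

Derivation:
I0 ld r4 <- r1: IF@1 ID@2 stall=0 (-) EX@3 MEM@4 WB@5
I1 mul r4 <- r2,r1: IF@2 ID@3 stall=0 (-) EX@4 MEM@5 WB@6
I2 ld r5 <- r3: IF@3 ID@4 stall=0 (-) EX@5 MEM@6 WB@7
I3 mul r1 <- r2,r1: IF@4 ID@5 stall=0 (-) EX@6 MEM@7 WB@8
I4 sub r4 <- r3,r5: IF@5 ID@6 stall=1 (RAW on I2.r5 (WB@7)) EX@8 MEM@9 WB@10
I5 add r5 <- r1,r2: IF@6 ID@8 stall=0 (-) EX@9 MEM@10 WB@11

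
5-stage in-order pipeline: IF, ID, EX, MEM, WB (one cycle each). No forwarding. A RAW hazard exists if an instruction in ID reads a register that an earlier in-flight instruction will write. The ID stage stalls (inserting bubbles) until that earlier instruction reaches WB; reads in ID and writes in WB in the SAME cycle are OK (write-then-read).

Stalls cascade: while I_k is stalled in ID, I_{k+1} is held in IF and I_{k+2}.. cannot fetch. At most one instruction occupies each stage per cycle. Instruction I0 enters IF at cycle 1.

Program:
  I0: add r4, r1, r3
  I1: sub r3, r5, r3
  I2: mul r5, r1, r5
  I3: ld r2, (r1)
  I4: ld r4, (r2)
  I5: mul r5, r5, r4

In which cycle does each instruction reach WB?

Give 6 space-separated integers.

I0 add r4 <- r1,r3: IF@1 ID@2 stall=0 (-) EX@3 MEM@4 WB@5
I1 sub r3 <- r5,r3: IF@2 ID@3 stall=0 (-) EX@4 MEM@5 WB@6
I2 mul r5 <- r1,r5: IF@3 ID@4 stall=0 (-) EX@5 MEM@6 WB@7
I3 ld r2 <- r1: IF@4 ID@5 stall=0 (-) EX@6 MEM@7 WB@8
I4 ld r4 <- r2: IF@5 ID@6 stall=2 (RAW on I3.r2 (WB@8)) EX@9 MEM@10 WB@11
I5 mul r5 <- r5,r4: IF@6 ID@9 stall=2 (RAW on I4.r4 (WB@11)) EX@12 MEM@13 WB@14

Answer: 5 6 7 8 11 14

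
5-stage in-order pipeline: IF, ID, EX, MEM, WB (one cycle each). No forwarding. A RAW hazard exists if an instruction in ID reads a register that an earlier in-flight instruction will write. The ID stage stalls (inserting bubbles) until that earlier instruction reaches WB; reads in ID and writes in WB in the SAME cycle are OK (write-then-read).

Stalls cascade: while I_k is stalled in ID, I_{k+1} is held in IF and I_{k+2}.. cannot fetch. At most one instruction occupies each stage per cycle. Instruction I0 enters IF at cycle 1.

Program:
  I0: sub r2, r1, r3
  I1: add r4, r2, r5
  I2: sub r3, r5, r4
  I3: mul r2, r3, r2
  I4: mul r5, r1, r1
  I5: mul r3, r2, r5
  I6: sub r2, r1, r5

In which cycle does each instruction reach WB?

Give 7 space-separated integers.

I0 sub r2 <- r1,r3: IF@1 ID@2 stall=0 (-) EX@3 MEM@4 WB@5
I1 add r4 <- r2,r5: IF@2 ID@3 stall=2 (RAW on I0.r2 (WB@5)) EX@6 MEM@7 WB@8
I2 sub r3 <- r5,r4: IF@3 ID@6 stall=2 (RAW on I1.r4 (WB@8)) EX@9 MEM@10 WB@11
I3 mul r2 <- r3,r2: IF@6 ID@9 stall=2 (RAW on I2.r3 (WB@11)) EX@12 MEM@13 WB@14
I4 mul r5 <- r1,r1: IF@9 ID@12 stall=0 (-) EX@13 MEM@14 WB@15
I5 mul r3 <- r2,r5: IF@12 ID@13 stall=2 (RAW on I4.r5 (WB@15)) EX@16 MEM@17 WB@18
I6 sub r2 <- r1,r5: IF@13 ID@16 stall=0 (-) EX@17 MEM@18 WB@19

Answer: 5 8 11 14 15 18 19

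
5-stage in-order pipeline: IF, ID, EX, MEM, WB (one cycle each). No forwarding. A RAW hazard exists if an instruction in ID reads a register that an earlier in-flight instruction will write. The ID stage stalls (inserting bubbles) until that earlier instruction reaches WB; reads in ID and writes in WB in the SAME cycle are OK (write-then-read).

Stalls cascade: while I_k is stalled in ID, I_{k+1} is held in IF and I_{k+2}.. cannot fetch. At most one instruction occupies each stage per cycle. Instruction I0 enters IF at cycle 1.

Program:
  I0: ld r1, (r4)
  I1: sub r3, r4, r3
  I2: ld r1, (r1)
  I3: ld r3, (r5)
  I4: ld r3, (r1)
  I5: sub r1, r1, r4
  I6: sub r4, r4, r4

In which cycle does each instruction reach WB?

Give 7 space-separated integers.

I0 ld r1 <- r4: IF@1 ID@2 stall=0 (-) EX@3 MEM@4 WB@5
I1 sub r3 <- r4,r3: IF@2 ID@3 stall=0 (-) EX@4 MEM@5 WB@6
I2 ld r1 <- r1: IF@3 ID@4 stall=1 (RAW on I0.r1 (WB@5)) EX@6 MEM@7 WB@8
I3 ld r3 <- r5: IF@4 ID@6 stall=0 (-) EX@7 MEM@8 WB@9
I4 ld r3 <- r1: IF@6 ID@7 stall=1 (RAW on I2.r1 (WB@8)) EX@9 MEM@10 WB@11
I5 sub r1 <- r1,r4: IF@7 ID@9 stall=0 (-) EX@10 MEM@11 WB@12
I6 sub r4 <- r4,r4: IF@9 ID@10 stall=0 (-) EX@11 MEM@12 WB@13

Answer: 5 6 8 9 11 12 13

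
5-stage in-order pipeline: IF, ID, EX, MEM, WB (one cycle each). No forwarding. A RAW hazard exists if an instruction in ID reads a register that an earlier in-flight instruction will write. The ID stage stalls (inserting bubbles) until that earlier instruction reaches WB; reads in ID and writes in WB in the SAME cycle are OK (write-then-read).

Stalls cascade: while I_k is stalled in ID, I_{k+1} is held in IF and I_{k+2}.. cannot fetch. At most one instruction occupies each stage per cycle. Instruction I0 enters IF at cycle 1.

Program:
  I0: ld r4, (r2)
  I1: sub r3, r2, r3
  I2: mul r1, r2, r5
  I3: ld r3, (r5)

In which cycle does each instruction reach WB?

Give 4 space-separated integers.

Answer: 5 6 7 8

Derivation:
I0 ld r4 <- r2: IF@1 ID@2 stall=0 (-) EX@3 MEM@4 WB@5
I1 sub r3 <- r2,r3: IF@2 ID@3 stall=0 (-) EX@4 MEM@5 WB@6
I2 mul r1 <- r2,r5: IF@3 ID@4 stall=0 (-) EX@5 MEM@6 WB@7
I3 ld r3 <- r5: IF@4 ID@5 stall=0 (-) EX@6 MEM@7 WB@8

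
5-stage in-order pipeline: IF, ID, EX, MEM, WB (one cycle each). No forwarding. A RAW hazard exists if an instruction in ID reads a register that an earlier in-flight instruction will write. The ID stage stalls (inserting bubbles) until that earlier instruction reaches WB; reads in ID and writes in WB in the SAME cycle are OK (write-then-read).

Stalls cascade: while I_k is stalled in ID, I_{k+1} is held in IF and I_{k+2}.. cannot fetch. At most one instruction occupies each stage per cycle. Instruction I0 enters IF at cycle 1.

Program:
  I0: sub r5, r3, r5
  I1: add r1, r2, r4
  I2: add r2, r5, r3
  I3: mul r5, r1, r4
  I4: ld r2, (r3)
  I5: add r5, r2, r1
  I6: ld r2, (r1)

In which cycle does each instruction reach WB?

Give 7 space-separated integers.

Answer: 5 6 8 9 10 13 14

Derivation:
I0 sub r5 <- r3,r5: IF@1 ID@2 stall=0 (-) EX@3 MEM@4 WB@5
I1 add r1 <- r2,r4: IF@2 ID@3 stall=0 (-) EX@4 MEM@5 WB@6
I2 add r2 <- r5,r3: IF@3 ID@4 stall=1 (RAW on I0.r5 (WB@5)) EX@6 MEM@7 WB@8
I3 mul r5 <- r1,r4: IF@4 ID@6 stall=0 (-) EX@7 MEM@8 WB@9
I4 ld r2 <- r3: IF@6 ID@7 stall=0 (-) EX@8 MEM@9 WB@10
I5 add r5 <- r2,r1: IF@7 ID@8 stall=2 (RAW on I4.r2 (WB@10)) EX@11 MEM@12 WB@13
I6 ld r2 <- r1: IF@8 ID@11 stall=0 (-) EX@12 MEM@13 WB@14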